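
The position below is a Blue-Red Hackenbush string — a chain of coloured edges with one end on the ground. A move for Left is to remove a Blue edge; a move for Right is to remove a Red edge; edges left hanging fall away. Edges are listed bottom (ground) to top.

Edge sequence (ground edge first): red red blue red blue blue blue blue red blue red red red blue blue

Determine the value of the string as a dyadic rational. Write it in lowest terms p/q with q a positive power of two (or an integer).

-12473/8192

v(r) = {  | 0 } gives -1
v(rr) = {  | -1 0 } gives -2
v(rrb) = { -2 | -1 0 } gives -3/2
v(rrbr) = { -2 | -3/2 -1 0 } gives -7/4
v(rrbrb) = { -2 -7/4 | -3/2 -1 0 } gives -13/8
v(rrbrbb) = { -2 -7/4 -13/8 | -3/2 -1 0 } gives -25/16
v(rrbrbbb) = { -2 -7/4 -13/8 -25/16 | -3/2 -1 0 } gives -49/32
v(rrbrbbbb) = { -2 -7/4 -13/8 -25/16 -49/32 | -3/2 -1 0 } gives -97/64
v(rrbrbbbbr) = { -2 -7/4 -13/8 -25/16 -49/32 | -97/64 -3/2 -1 0 } gives -195/128
v(rrbrbbbbrb) = { -2 -7/4 -13/8 -25/16 -49/32 -195/128 | -97/64 -3/2 -1 0 } gives -389/256
v(rrbrbbbbrbr) = { -2 -7/4 -13/8 -25/16 -49/32 -195/128 | -389/256 -97/64 -3/2 -1 0 } gives -779/512
v(rrbrbbbbrbrr) = { -2 -7/4 -13/8 -25/16 -49/32 -195/128 | -779/512 -389/256 -97/64 -3/2 -1 0 } gives -1559/1024
v(rrbrbbbbrbrrr) = { -2 -7/4 -13/8 -25/16 -49/32 -195/128 | -1559/1024 -779/512 -389/256 -97/64 -3/2 -1 0 } gives -3119/2048
v(rrbrbbbbrbrrrb) = { -2 -7/4 -13/8 -25/16 -49/32 -195/128 -3119/2048 | -1559/1024 -779/512 -389/256 -97/64 -3/2 -1 0 } gives -6237/4096
v(rrbrbbbbrbrrrbb) = { -2 -7/4 -13/8 -25/16 -49/32 -195/128 -3119/2048 -6237/4096 | -1559/1024 -779/512 -389/256 -97/64 -3/2 -1 0 } gives -12473/8192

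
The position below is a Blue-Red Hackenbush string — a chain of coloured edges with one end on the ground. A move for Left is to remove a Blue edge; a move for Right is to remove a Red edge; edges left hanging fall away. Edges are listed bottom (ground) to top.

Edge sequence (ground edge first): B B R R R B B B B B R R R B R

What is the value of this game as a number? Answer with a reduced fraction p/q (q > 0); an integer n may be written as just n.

10181/8192

Prefix values for B B R R R B B B B B R R R B R via {L|R} + simplicity:
edge 1 of 15 (B): { 0 | ∅ } — 1
edge 2 of 15 (B): { 0 1 | ∅ } — 2
edge 3 of 15 (R): { 0 1 | 2 } — 3/2
edge 4 of 15 (R): { 0 1 | 3/2 2 } — 5/4
edge 5 of 15 (R): { 0 1 | 5/4 3/2 2 } — 9/8
edge 6 of 15 (B): { 0 1 9/8 | 5/4 3/2 2 } — 19/16
edge 7 of 15 (B): { 0 1 9/8 19/16 | 5/4 3/2 2 } — 39/32
edge 8 of 15 (B): { 0 1 9/8 19/16 39/32 | 5/4 3/2 2 } — 79/64
edge 9 of 15 (B): { 0 1 9/8 19/16 39/32 79/64 | 5/4 3/2 2 } — 159/128
edge 10 of 15 (B): { 0 1 9/8 19/16 39/32 79/64 159/128 | 5/4 3/2 2 } — 319/256
edge 11 of 15 (R): { 0 1 9/8 19/16 39/32 79/64 159/128 | 319/256 5/4 3/2 2 } — 637/512
edge 12 of 15 (R): { 0 1 9/8 19/16 39/32 79/64 159/128 | 637/512 319/256 5/4 3/2 2 } — 1273/1024
edge 13 of 15 (R): { 0 1 9/8 19/16 39/32 79/64 159/128 | 1273/1024 637/512 319/256 5/4 3/2 2 } — 2545/2048
edge 14 of 15 (B): { 0 1 9/8 19/16 39/32 79/64 159/128 2545/2048 | 1273/1024 637/512 319/256 5/4 3/2 2 } — 5091/4096
edge 15 of 15 (R): { 0 1 9/8 19/16 39/32 79/64 159/128 2545/2048 | 5091/4096 1273/1024 637/512 319/256 5/4 3/2 2 } — 10181/8192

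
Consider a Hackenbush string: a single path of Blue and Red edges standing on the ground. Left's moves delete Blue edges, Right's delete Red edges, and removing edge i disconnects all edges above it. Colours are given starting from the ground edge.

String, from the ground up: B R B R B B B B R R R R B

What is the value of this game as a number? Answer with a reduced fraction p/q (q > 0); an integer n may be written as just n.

3011/4096

Recurse on prefixes of the 13-edge string B R B R B B B B R R R R B:
B: Left { 0 }, Right { ∅ } → simplest 1
BR: Left { 0 }, Right { 1 } → simplest 1/2
BRB: Left { 0, 1/2 }, Right { 1 } → simplest 3/4
BRBR: Left { 0, 1/2 }, Right { 3/4, 1 } → simplest 5/8
BRBRB: Left { 0, 1/2, 5/8 }, Right { 3/4, 1 } → simplest 11/16
BRBRBB: Left { 0, 1/2, 5/8, 11/16 }, Right { 3/4, 1 } → simplest 23/32
BRBRBBB: Left { 0, 1/2, 5/8, 11/16, 23/32 }, Right { 3/4, 1 } → simplest 47/64
BRBRBBBB: Left { 0, 1/2, 5/8, 11/16, 23/32, 47/64 }, Right { 3/4, 1 } → simplest 95/128
BRBRBBBBR: Left { 0, 1/2, 5/8, 11/16, 23/32, 47/64 }, Right { 95/128, 3/4, 1 } → simplest 189/256
BRBRBBBBRR: Left { 0, 1/2, 5/8, 11/16, 23/32, 47/64 }, Right { 189/256, 95/128, 3/4, 1 } → simplest 377/512
BRBRBBBBRRR: Left { 0, 1/2, 5/8, 11/16, 23/32, 47/64 }, Right { 377/512, 189/256, 95/128, 3/4, 1 } → simplest 753/1024
BRBRBBBBRRRR: Left { 0, 1/2, 5/8, 11/16, 23/32, 47/64 }, Right { 753/1024, 377/512, 189/256, 95/128, 3/4, 1 } → simplest 1505/2048
BRBRBBBBRRRRB: Left { 0, 1/2, 5/8, 11/16, 23/32, 47/64, 1505/2048 }, Right { 753/1024, 377/512, 189/256, 95/128, 3/4, 1 } → simplest 3011/4096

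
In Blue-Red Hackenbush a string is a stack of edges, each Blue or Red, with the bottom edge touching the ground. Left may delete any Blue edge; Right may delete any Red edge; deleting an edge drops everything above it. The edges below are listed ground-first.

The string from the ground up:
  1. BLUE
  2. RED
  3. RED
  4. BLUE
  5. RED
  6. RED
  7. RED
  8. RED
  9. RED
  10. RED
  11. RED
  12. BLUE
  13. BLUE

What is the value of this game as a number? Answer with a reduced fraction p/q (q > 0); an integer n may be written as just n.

B: Left { 0 }, Right { — } → simplest 1
BR: Left { 0 }, Right { 1 } → simplest 1/2
BRR: Left { 0 }, Right { 1/2,1 } → simplest 1/4
BRRB: Left { 0,1/4 }, Right { 1/2,1 } → simplest 3/8
BRRBR: Left { 0,1/4 }, Right { 3/8,1/2,1 } → simplest 5/16
BRRBRR: Left { 0,1/4 }, Right { 5/16,3/8,1/2,1 } → simplest 9/32
BRRBRRR: Left { 0,1/4 }, Right { 9/32,5/16,3/8,1/2,1 } → simplest 17/64
BRRBRRRR: Left { 0,1/4 }, Right { 17/64,9/32,5/16,3/8,1/2,1 } → simplest 33/128
BRRBRRRRR: Left { 0,1/4 }, Right { 33/128,17/64,9/32,5/16,3/8,1/2,1 } → simplest 65/256
BRRBRRRRRR: Left { 0,1/4 }, Right { 65/256,33/128,17/64,9/32,5/16,3/8,1/2,1 } → simplest 129/512
BRRBRRRRRRR: Left { 0,1/4 }, Right { 129/512,65/256,33/128,17/64,9/32,5/16,3/8,1/2,1 } → simplest 257/1024
BRRBRRRRRRRB: Left { 0,1/4,257/1024 }, Right { 129/512,65/256,33/128,17/64,9/32,5/16,3/8,1/2,1 } → simplest 515/2048
BRRBRRRRRRRBB: Left { 0,1/4,257/1024,515/2048 }, Right { 129/512,65/256,33/128,17/64,9/32,5/16,3/8,1/2,1 } → simplest 1031/4096

1031/4096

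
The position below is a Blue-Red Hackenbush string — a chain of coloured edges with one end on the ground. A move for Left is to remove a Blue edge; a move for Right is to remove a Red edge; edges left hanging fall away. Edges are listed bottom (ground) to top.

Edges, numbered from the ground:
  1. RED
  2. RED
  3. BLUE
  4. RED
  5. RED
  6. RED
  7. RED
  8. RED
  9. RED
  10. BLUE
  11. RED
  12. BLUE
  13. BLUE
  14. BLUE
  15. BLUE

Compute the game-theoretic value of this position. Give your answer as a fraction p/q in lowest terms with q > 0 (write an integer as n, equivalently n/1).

Build G(s[:k]) for k = 1..15, string s = RED RED BLUE RED RED RED RED RED RED BLUE RED BLUE BLUE BLUE BLUE.
G(R) = {  | 0 } — -1
G(RR) = {  | -1 0 } — -2
G(RRB) = { -2 | -1 0 } — -3/2
G(RRBR) = { -2 | -3/2 -1 0 } — -7/4
G(RRBRR) = { -2 | -7/4 -3/2 -1 0 } — -15/8
G(RRBRRR) = { -2 | -15/8 -7/4 -3/2 -1 0 } — -31/16
G(RRBRRRR) = { -2 | -31/16 -15/8 -7/4 -3/2 -1 0 } — -63/32
G(RRBRRRRR) = { -2 | -63/32 -31/16 -15/8 -7/4 -3/2 -1 0 } — -127/64
G(RRBRRRRRR) = { -2 | -127/64 -63/32 -31/16 -15/8 -7/4 -3/2 -1 0 } — -255/128
G(RRBRRRRRRB) = { -2 -255/128 | -127/64 -63/32 -31/16 -15/8 -7/4 -3/2 -1 0 } — -509/256
G(RRBRRRRRRBR) = { -2 -255/128 | -509/256 -127/64 -63/32 -31/16 -15/8 -7/4 -3/2 -1 0 } — -1019/512
G(RRBRRRRRRBRB) = { -2 -255/128 -1019/512 | -509/256 -127/64 -63/32 -31/16 -15/8 -7/4 -3/2 -1 0 } — -2037/1024
G(RRBRRRRRRBRBB) = { -2 -255/128 -1019/512 -2037/1024 | -509/256 -127/64 -63/32 -31/16 -15/8 -7/4 -3/2 -1 0 } — -4073/2048
G(RRBRRRRRRBRBBB) = { -2 -255/128 -1019/512 -2037/1024 -4073/2048 | -509/256 -127/64 -63/32 -31/16 -15/8 -7/4 -3/2 -1 0 } — -8145/4096
G(RRBRRRRRRBRBBBB) = { -2 -255/128 -1019/512 -2037/1024 -4073/2048 -8145/4096 | -509/256 -127/64 -63/32 -31/16 -15/8 -7/4 -3/2 -1 0 } — -16289/8192

-16289/8192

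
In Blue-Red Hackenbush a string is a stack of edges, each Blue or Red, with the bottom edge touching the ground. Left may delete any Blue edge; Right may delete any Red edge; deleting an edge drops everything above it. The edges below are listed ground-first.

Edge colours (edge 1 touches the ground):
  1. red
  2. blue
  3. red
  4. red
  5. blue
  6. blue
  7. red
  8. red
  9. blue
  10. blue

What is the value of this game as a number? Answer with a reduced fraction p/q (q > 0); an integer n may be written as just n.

-409/512

Build val(s[:k]) for k = 1..10, string s = red blue red red blue blue red red blue blue.
val(r) = {  | 0 } => -1
val(rb) = { -1 | 0 } => -1/2
val(rbr) = { -1 | -1/2, 0 } => -3/4
val(rbrr) = { -1 | -3/4, -1/2, 0 } => -7/8
val(rbrrb) = { -1, -7/8 | -3/4, -1/2, 0 } => -13/16
val(rbrrbb) = { -1, -7/8, -13/16 | -3/4, -1/2, 0 } => -25/32
val(rbrrbbr) = { -1, -7/8, -13/16 | -25/32, -3/4, -1/2, 0 } => -51/64
val(rbrrbbrr) = { -1, -7/8, -13/16 | -51/64, -25/32, -3/4, -1/2, 0 } => -103/128
val(rbrrbbrrb) = { -1, -7/8, -13/16, -103/128 | -51/64, -25/32, -3/4, -1/2, 0 } => -205/256
val(rbrrbbrrbb) = { -1, -7/8, -13/16, -103/128, -205/256 | -51/64, -25/32, -3/4, -1/2, 0 } => -409/512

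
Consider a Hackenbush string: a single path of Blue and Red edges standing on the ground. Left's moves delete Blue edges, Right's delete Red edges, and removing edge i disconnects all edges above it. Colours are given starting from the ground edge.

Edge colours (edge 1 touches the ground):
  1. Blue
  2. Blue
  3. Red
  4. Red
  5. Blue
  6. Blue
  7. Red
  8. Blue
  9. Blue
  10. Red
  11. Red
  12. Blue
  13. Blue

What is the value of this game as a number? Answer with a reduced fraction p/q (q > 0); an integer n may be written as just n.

2919/2048

Build g(s[:k]) for k = 1..13, string s = Blue Blue Red Red Blue Blue Red Blue Blue Red Red Blue Blue.
edge 1 of 13 (Blue): { 0 | — } ⇒ 1
edge 2 of 13 (Blue): { 0,1 | — } ⇒ 2
edge 3 of 13 (Red): { 0,1 | 2 } ⇒ 3/2
edge 4 of 13 (Red): { 0,1 | 3/2,2 } ⇒ 5/4
edge 5 of 13 (Blue): { 0,1,5/4 | 3/2,2 } ⇒ 11/8
edge 6 of 13 (Blue): { 0,1,5/4,11/8 | 3/2,2 } ⇒ 23/16
edge 7 of 13 (Red): { 0,1,5/4,11/8 | 23/16,3/2,2 } ⇒ 45/32
edge 8 of 13 (Blue): { 0,1,5/4,11/8,45/32 | 23/16,3/2,2 } ⇒ 91/64
edge 9 of 13 (Blue): { 0,1,5/4,11/8,45/32,91/64 | 23/16,3/2,2 } ⇒ 183/128
edge 10 of 13 (Red): { 0,1,5/4,11/8,45/32,91/64 | 183/128,23/16,3/2,2 } ⇒ 365/256
edge 11 of 13 (Red): { 0,1,5/4,11/8,45/32,91/64 | 365/256,183/128,23/16,3/2,2 } ⇒ 729/512
edge 12 of 13 (Blue): { 0,1,5/4,11/8,45/32,91/64,729/512 | 365/256,183/128,23/16,3/2,2 } ⇒ 1459/1024
edge 13 of 13 (Blue): { 0,1,5/4,11/8,45/32,91/64,729/512,1459/1024 | 365/256,183/128,23/16,3/2,2 } ⇒ 2919/2048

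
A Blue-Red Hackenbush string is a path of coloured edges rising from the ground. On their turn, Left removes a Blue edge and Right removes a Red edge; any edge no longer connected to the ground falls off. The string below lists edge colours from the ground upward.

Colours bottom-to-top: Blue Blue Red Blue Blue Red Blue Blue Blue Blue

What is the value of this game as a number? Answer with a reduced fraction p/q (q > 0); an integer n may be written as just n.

479/256

val_1 [B]  L=[0]  R=[]  so 1
val_2 [BB]  L=[0,1]  R=[]  so 2
val_3 [BBR]  L=[0,1]  R=[2]  so 3/2
val_4 [BBRB]  L=[0,1,3/2]  R=[2]  so 7/4
val_5 [BBRBB]  L=[0,1,3/2,7/4]  R=[2]  so 15/8
val_6 [BBRBBR]  L=[0,1,3/2,7/4]  R=[15/8,2]  so 29/16
val_7 [BBRBBRB]  L=[0,1,3/2,7/4,29/16]  R=[15/8,2]  so 59/32
val_8 [BBRBBRBB]  L=[0,1,3/2,7/4,29/16,59/32]  R=[15/8,2]  so 119/64
val_9 [BBRBBRBBB]  L=[0,1,3/2,7/4,29/16,59/32,119/64]  R=[15/8,2]  so 239/128
val_10 [BBRBBRBBBB]  L=[0,1,3/2,7/4,29/16,59/32,119/64,239/128]  R=[15/8,2]  so 479/256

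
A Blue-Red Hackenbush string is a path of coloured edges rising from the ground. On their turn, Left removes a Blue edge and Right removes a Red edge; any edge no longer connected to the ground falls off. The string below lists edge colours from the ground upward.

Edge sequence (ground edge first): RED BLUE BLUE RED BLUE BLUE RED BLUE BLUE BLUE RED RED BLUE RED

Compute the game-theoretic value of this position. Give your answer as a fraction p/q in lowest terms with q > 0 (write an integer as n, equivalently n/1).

-2331/8192

Build v(s[:k]) for k = 1..14, string s = RED BLUE BLUE RED BLUE BLUE RED BLUE BLUE BLUE RED RED BLUE RED.
v(R) = { none | 0 } → -1
v(RB) = { -1 | 0 } → -1/2
v(RBB) = { -1, -1/2 | 0 } → -1/4
v(RBBR) = { -1, -1/2 | -1/4, 0 } → -3/8
v(RBBRB) = { -1, -1/2, -3/8 | -1/4, 0 } → -5/16
v(RBBRBB) = { -1, -1/2, -3/8, -5/16 | -1/4, 0 } → -9/32
v(RBBRBBR) = { -1, -1/2, -3/8, -5/16 | -9/32, -1/4, 0 } → -19/64
v(RBBRBBRB) = { -1, -1/2, -3/8, -5/16, -19/64 | -9/32, -1/4, 0 } → -37/128
v(RBBRBBRBB) = { -1, -1/2, -3/8, -5/16, -19/64, -37/128 | -9/32, -1/4, 0 } → -73/256
v(RBBRBBRBBB) = { -1, -1/2, -3/8, -5/16, -19/64, -37/128, -73/256 | -9/32, -1/4, 0 } → -145/512
v(RBBRBBRBBBR) = { -1, -1/2, -3/8, -5/16, -19/64, -37/128, -73/256 | -145/512, -9/32, -1/4, 0 } → -291/1024
v(RBBRBBRBBBRR) = { -1, -1/2, -3/8, -5/16, -19/64, -37/128, -73/256 | -291/1024, -145/512, -9/32, -1/4, 0 } → -583/2048
v(RBBRBBRBBBRRB) = { -1, -1/2, -3/8, -5/16, -19/64, -37/128, -73/256, -583/2048 | -291/1024, -145/512, -9/32, -1/4, 0 } → -1165/4096
v(RBBRBBRBBBRRBR) = { -1, -1/2, -3/8, -5/16, -19/64, -37/128, -73/256, -583/2048 | -1165/4096, -291/1024, -145/512, -9/32, -1/4, 0 } → -2331/8192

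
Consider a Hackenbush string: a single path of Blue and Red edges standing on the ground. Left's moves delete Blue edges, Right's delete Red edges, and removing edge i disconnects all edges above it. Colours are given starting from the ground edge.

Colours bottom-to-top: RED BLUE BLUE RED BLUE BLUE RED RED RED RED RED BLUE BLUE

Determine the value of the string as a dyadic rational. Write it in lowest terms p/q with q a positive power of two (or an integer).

-1273/4096

Recurse on prefixes of the 13-edge string RED BLUE BLUE RED BLUE BLUE RED RED RED RED RED BLUE BLUE:
edge 1 of 13 (RED): { none | 0 } so -1
edge 2 of 13 (BLUE): { -1 | 0 } so -1/2
edge 3 of 13 (BLUE): { -1; -1/2 | 0 } so -1/4
edge 4 of 13 (RED): { -1; -1/2 | -1/4; 0 } so -3/8
edge 5 of 13 (BLUE): { -1; -1/2; -3/8 | -1/4; 0 } so -5/16
edge 6 of 13 (BLUE): { -1; -1/2; -3/8; -5/16 | -1/4; 0 } so -9/32
edge 7 of 13 (RED): { -1; -1/2; -3/8; -5/16 | -9/32; -1/4; 0 } so -19/64
edge 8 of 13 (RED): { -1; -1/2; -3/8; -5/16 | -19/64; -9/32; -1/4; 0 } so -39/128
edge 9 of 13 (RED): { -1; -1/2; -3/8; -5/16 | -39/128; -19/64; -9/32; -1/4; 0 } so -79/256
edge 10 of 13 (RED): { -1; -1/2; -3/8; -5/16 | -79/256; -39/128; -19/64; -9/32; -1/4; 0 } so -159/512
edge 11 of 13 (RED): { -1; -1/2; -3/8; -5/16 | -159/512; -79/256; -39/128; -19/64; -9/32; -1/4; 0 } so -319/1024
edge 12 of 13 (BLUE): { -1; -1/2; -3/8; -5/16; -319/1024 | -159/512; -79/256; -39/128; -19/64; -9/32; -1/4; 0 } so -637/2048
edge 13 of 13 (BLUE): { -1; -1/2; -3/8; -5/16; -319/1024; -637/2048 | -159/512; -79/256; -39/128; -19/64; -9/32; -1/4; 0 } so -1273/4096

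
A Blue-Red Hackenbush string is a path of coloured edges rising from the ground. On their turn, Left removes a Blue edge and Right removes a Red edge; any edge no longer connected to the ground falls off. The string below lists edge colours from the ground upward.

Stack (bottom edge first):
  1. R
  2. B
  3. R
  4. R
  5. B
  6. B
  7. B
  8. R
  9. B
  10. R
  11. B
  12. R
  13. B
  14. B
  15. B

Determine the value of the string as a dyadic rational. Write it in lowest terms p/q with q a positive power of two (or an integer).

-12625/16384

edge 1 of 15 (R): { ∅ | 0 } = -1
edge 2 of 15 (B): { -1 | 0 } = -1/2
edge 3 of 15 (R): { -1 | -1/2 0 } = -3/4
edge 4 of 15 (R): { -1 | -3/4 -1/2 0 } = -7/8
edge 5 of 15 (B): { -1 -7/8 | -3/4 -1/2 0 } = -13/16
edge 6 of 15 (B): { -1 -7/8 -13/16 | -3/4 -1/2 0 } = -25/32
edge 7 of 15 (B): { -1 -7/8 -13/16 -25/32 | -3/4 -1/2 0 } = -49/64
edge 8 of 15 (R): { -1 -7/8 -13/16 -25/32 | -49/64 -3/4 -1/2 0 } = -99/128
edge 9 of 15 (B): { -1 -7/8 -13/16 -25/32 -99/128 | -49/64 -3/4 -1/2 0 } = -197/256
edge 10 of 15 (R): { -1 -7/8 -13/16 -25/32 -99/128 | -197/256 -49/64 -3/4 -1/2 0 } = -395/512
edge 11 of 15 (B): { -1 -7/8 -13/16 -25/32 -99/128 -395/512 | -197/256 -49/64 -3/4 -1/2 0 } = -789/1024
edge 12 of 15 (R): { -1 -7/8 -13/16 -25/32 -99/128 -395/512 | -789/1024 -197/256 -49/64 -3/4 -1/2 0 } = -1579/2048
edge 13 of 15 (B): { -1 -7/8 -13/16 -25/32 -99/128 -395/512 -1579/2048 | -789/1024 -197/256 -49/64 -3/4 -1/2 0 } = -3157/4096
edge 14 of 15 (B): { -1 -7/8 -13/16 -25/32 -99/128 -395/512 -1579/2048 -3157/4096 | -789/1024 -197/256 -49/64 -3/4 -1/2 0 } = -6313/8192
edge 15 of 15 (B): { -1 -7/8 -13/16 -25/32 -99/128 -395/512 -1579/2048 -3157/4096 -6313/8192 | -789/1024 -197/256 -49/64 -3/4 -1/2 0 } = -12625/16384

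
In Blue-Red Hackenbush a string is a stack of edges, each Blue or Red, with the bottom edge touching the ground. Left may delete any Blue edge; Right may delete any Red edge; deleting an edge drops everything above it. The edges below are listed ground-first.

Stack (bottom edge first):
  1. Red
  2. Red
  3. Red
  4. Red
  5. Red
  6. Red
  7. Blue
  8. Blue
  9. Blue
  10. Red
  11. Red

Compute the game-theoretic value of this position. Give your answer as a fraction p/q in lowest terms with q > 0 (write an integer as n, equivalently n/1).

Build value(s[:k]) for k = 1..11, string s = Red Red Red Red Red Red Blue Blue Blue Red Red.
value(R) = { none | 0 } => -1
value(RR) = { none | -1,0 } => -2
value(RRR) = { none | -2,-1,0 } => -3
value(RRRR) = { none | -3,-2,-1,0 } => -4
value(RRRRR) = { none | -4,-3,-2,-1,0 } => -5
value(RRRRRR) = { none | -5,-4,-3,-2,-1,0 } => -6
value(RRRRRRB) = { -6 | -5,-4,-3,-2,-1,0 } => -11/2
value(RRRRRRBB) = { -6,-11/2 | -5,-4,-3,-2,-1,0 } => -21/4
value(RRRRRRBBB) = { -6,-11/2,-21/4 | -5,-4,-3,-2,-1,0 } => -41/8
value(RRRRRRBBBR) = { -6,-11/2,-21/4 | -41/8,-5,-4,-3,-2,-1,0 } => -83/16
value(RRRRRRBBBRR) = { -6,-11/2,-21/4 | -83/16,-41/8,-5,-4,-3,-2,-1,0 } => -167/32

-167/32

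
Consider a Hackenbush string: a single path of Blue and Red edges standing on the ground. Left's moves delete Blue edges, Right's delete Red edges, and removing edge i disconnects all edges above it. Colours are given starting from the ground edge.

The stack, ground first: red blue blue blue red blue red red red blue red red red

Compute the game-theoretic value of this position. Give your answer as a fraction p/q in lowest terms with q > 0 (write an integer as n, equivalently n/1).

Prefix values for red blue blue blue red blue red red red blue red red red via {L|R} + simplicity:
g_1 [r]  L=[·]  R=[0]  gives -1
g_2 [rb]  L=[-1]  R=[0]  gives -1/2
g_3 [rbb]  L=[-1 -1/2]  R=[0]  gives -1/4
g_4 [rbbb]  L=[-1 -1/2 -1/4]  R=[0]  gives -1/8
g_5 [rbbbr]  L=[-1 -1/2 -1/4]  R=[-1/8 0]  gives -3/16
g_6 [rbbbrb]  L=[-1 -1/2 -1/4 -3/16]  R=[-1/8 0]  gives -5/32
g_7 [rbbbrbr]  L=[-1 -1/2 -1/4 -3/16]  R=[-5/32 -1/8 0]  gives -11/64
g_8 [rbbbrbrr]  L=[-1 -1/2 -1/4 -3/16]  R=[-11/64 -5/32 -1/8 0]  gives -23/128
g_9 [rbbbrbrrr]  L=[-1 -1/2 -1/4 -3/16]  R=[-23/128 -11/64 -5/32 -1/8 0]  gives -47/256
g_10 [rbbbrbrrrb]  L=[-1 -1/2 -1/4 -3/16 -47/256]  R=[-23/128 -11/64 -5/32 -1/8 0]  gives -93/512
g_11 [rbbbrbrrrbr]  L=[-1 -1/2 -1/4 -3/16 -47/256]  R=[-93/512 -23/128 -11/64 -5/32 -1/8 0]  gives -187/1024
g_12 [rbbbrbrrrbrr]  L=[-1 -1/2 -1/4 -3/16 -47/256]  R=[-187/1024 -93/512 -23/128 -11/64 -5/32 -1/8 0]  gives -375/2048
g_13 [rbbbrbrrrbrrr]  L=[-1 -1/2 -1/4 -3/16 -47/256]  R=[-375/2048 -187/1024 -93/512 -23/128 -11/64 -5/32 -1/8 0]  gives -751/4096

-751/4096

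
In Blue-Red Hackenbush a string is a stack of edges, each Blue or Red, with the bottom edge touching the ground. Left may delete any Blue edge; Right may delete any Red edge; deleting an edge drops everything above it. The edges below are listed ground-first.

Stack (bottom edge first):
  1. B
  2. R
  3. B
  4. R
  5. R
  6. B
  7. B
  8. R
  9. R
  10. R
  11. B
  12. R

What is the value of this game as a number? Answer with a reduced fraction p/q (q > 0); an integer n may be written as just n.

B: Left { 0 }, Right {  } so simplest 1
BR: Left { 0 }, Right { 1 } so simplest 1/2
BRB: Left { 0; 1/2 }, Right { 1 } so simplest 3/4
BRBR: Left { 0; 1/2 }, Right { 3/4; 1 } so simplest 5/8
BRBRR: Left { 0; 1/2 }, Right { 5/8; 3/4; 1 } so simplest 9/16
BRBRRB: Left { 0; 1/2; 9/16 }, Right { 5/8; 3/4; 1 } so simplest 19/32
BRBRRBB: Left { 0; 1/2; 9/16; 19/32 }, Right { 5/8; 3/4; 1 } so simplest 39/64
BRBRRBBR: Left { 0; 1/2; 9/16; 19/32 }, Right { 39/64; 5/8; 3/4; 1 } so simplest 77/128
BRBRRBBRR: Left { 0; 1/2; 9/16; 19/32 }, Right { 77/128; 39/64; 5/8; 3/4; 1 } so simplest 153/256
BRBRRBBRRR: Left { 0; 1/2; 9/16; 19/32 }, Right { 153/256; 77/128; 39/64; 5/8; 3/4; 1 } so simplest 305/512
BRBRRBBRRRB: Left { 0; 1/2; 9/16; 19/32; 305/512 }, Right { 153/256; 77/128; 39/64; 5/8; 3/4; 1 } so simplest 611/1024
BRBRRBBRRRBR: Left { 0; 1/2; 9/16; 19/32; 305/512 }, Right { 611/1024; 153/256; 77/128; 39/64; 5/8; 3/4; 1 } so simplest 1221/2048

1221/2048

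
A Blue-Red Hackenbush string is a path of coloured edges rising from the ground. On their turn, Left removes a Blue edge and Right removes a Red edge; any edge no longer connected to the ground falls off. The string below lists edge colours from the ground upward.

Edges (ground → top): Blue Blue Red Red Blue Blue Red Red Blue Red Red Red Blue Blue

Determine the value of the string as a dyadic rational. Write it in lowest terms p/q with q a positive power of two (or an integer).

v_1 [B]  L=[0]  R=[none]  => 1
v_2 [BB]  L=[0 1]  R=[none]  => 2
v_3 [BBR]  L=[0 1]  R=[2]  => 3/2
v_4 [BBRR]  L=[0 1]  R=[3/2 2]  => 5/4
v_5 [BBRRB]  L=[0 1 5/4]  R=[3/2 2]  => 11/8
v_6 [BBRRBB]  L=[0 1 5/4 11/8]  R=[3/2 2]  => 23/16
v_7 [BBRRBBR]  L=[0 1 5/4 11/8]  R=[23/16 3/2 2]  => 45/32
v_8 [BBRRBBRR]  L=[0 1 5/4 11/8]  R=[45/32 23/16 3/2 2]  => 89/64
v_9 [BBRRBBRRB]  L=[0 1 5/4 11/8 89/64]  R=[45/32 23/16 3/2 2]  => 179/128
v_10 [BBRRBBRRBR]  L=[0 1 5/4 11/8 89/64]  R=[179/128 45/32 23/16 3/2 2]  => 357/256
v_11 [BBRRBBRRBRR]  L=[0 1 5/4 11/8 89/64]  R=[357/256 179/128 45/32 23/16 3/2 2]  => 713/512
v_12 [BBRRBBRRBRRR]  L=[0 1 5/4 11/8 89/64]  R=[713/512 357/256 179/128 45/32 23/16 3/2 2]  => 1425/1024
v_13 [BBRRBBRRBRRRB]  L=[0 1 5/4 11/8 89/64 1425/1024]  R=[713/512 357/256 179/128 45/32 23/16 3/2 2]  => 2851/2048
v_14 [BBRRBBRRBRRRBB]  L=[0 1 5/4 11/8 89/64 1425/1024 2851/2048]  R=[713/512 357/256 179/128 45/32 23/16 3/2 2]  => 5703/4096

5703/4096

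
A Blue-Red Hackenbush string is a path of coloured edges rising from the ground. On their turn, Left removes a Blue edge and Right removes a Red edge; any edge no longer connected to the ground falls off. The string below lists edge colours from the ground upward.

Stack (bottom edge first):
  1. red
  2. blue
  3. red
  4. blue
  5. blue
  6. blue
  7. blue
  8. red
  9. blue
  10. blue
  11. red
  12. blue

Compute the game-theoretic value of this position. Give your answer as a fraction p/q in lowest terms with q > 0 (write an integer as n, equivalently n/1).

G(r) = { · | 0 } = -1
G(rb) = { -1 | 0 } = -1/2
G(rbr) = { -1 | -1/2 0 } = -3/4
G(rbrb) = { -1 -3/4 | -1/2 0 } = -5/8
G(rbrbb) = { -1 -3/4 -5/8 | -1/2 0 } = -9/16
G(rbrbbb) = { -1 -3/4 -5/8 -9/16 | -1/2 0 } = -17/32
G(rbrbbbb) = { -1 -3/4 -5/8 -9/16 -17/32 | -1/2 0 } = -33/64
G(rbrbbbbr) = { -1 -3/4 -5/8 -9/16 -17/32 | -33/64 -1/2 0 } = -67/128
G(rbrbbbbrb) = { -1 -3/4 -5/8 -9/16 -17/32 -67/128 | -33/64 -1/2 0 } = -133/256
G(rbrbbbbrbb) = { -1 -3/4 -5/8 -9/16 -17/32 -67/128 -133/256 | -33/64 -1/2 0 } = -265/512
G(rbrbbbbrbbr) = { -1 -3/4 -5/8 -9/16 -17/32 -67/128 -133/256 | -265/512 -33/64 -1/2 0 } = -531/1024
G(rbrbbbbrbbrb) = { -1 -3/4 -5/8 -9/16 -17/32 -67/128 -133/256 -531/1024 | -265/512 -33/64 -1/2 0 } = -1061/2048

-1061/2048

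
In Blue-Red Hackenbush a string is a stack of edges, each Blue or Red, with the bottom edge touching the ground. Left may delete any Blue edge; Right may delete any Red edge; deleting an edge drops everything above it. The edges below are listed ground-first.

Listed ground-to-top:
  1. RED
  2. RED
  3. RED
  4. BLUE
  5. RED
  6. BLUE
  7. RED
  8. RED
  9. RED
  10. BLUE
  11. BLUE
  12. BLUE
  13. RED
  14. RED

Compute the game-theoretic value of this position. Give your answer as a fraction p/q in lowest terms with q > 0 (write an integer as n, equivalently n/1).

-5575/2048

Recurse on prefixes of the 14-edge string RED RED RED BLUE RED BLUE RED RED RED BLUE BLUE BLUE RED RED:
val_1 [R]  L=[·]  R=[0]  = -1
val_2 [RR]  L=[·]  R=[-1, 0]  = -2
val_3 [RRR]  L=[·]  R=[-2, -1, 0]  = -3
val_4 [RRRB]  L=[-3]  R=[-2, -1, 0]  = -5/2
val_5 [RRRBR]  L=[-3]  R=[-5/2, -2, -1, 0]  = -11/4
val_6 [RRRBRB]  L=[-3, -11/4]  R=[-5/2, -2, -1, 0]  = -21/8
val_7 [RRRBRBR]  L=[-3, -11/4]  R=[-21/8, -5/2, -2, -1, 0]  = -43/16
val_8 [RRRBRBRR]  L=[-3, -11/4]  R=[-43/16, -21/8, -5/2, -2, -1, 0]  = -87/32
val_9 [RRRBRBRRR]  L=[-3, -11/4]  R=[-87/32, -43/16, -21/8, -5/2, -2, -1, 0]  = -175/64
val_10 [RRRBRBRRRB]  L=[-3, -11/4, -175/64]  R=[-87/32, -43/16, -21/8, -5/2, -2, -1, 0]  = -349/128
val_11 [RRRBRBRRRBB]  L=[-3, -11/4, -175/64, -349/128]  R=[-87/32, -43/16, -21/8, -5/2, -2, -1, 0]  = -697/256
val_12 [RRRBRBRRRBBB]  L=[-3, -11/4, -175/64, -349/128, -697/256]  R=[-87/32, -43/16, -21/8, -5/2, -2, -1, 0]  = -1393/512
val_13 [RRRBRBRRRBBBR]  L=[-3, -11/4, -175/64, -349/128, -697/256]  R=[-1393/512, -87/32, -43/16, -21/8, -5/2, -2, -1, 0]  = -2787/1024
val_14 [RRRBRBRRRBBBRR]  L=[-3, -11/4, -175/64, -349/128, -697/256]  R=[-2787/1024, -1393/512, -87/32, -43/16, -21/8, -5/2, -2, -1, 0]  = -5575/2048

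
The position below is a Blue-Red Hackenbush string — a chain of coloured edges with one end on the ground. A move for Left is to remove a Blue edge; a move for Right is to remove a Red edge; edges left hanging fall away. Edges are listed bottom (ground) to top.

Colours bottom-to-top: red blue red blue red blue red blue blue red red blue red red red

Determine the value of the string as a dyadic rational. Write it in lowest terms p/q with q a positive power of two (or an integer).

-10863/16384

step 1: add red to get r; options L={ — } R={ 0 } → -1
step 2: add blue to get rb; options L={ -1 } R={ 0 } → -1/2
step 3: add red to get rbr; options L={ -1 } R={ -1/2,0 } → -3/4
step 4: add blue to get rbrb; options L={ -1,-3/4 } R={ -1/2,0 } → -5/8
step 5: add red to get rbrbr; options L={ -1,-3/4 } R={ -5/8,-1/2,0 } → -11/16
step 6: add blue to get rbrbrb; options L={ -1,-3/4,-11/16 } R={ -5/8,-1/2,0 } → -21/32
step 7: add red to get rbrbrbr; options L={ -1,-3/4,-11/16 } R={ -21/32,-5/8,-1/2,0 } → -43/64
step 8: add blue to get rbrbrbrb; options L={ -1,-3/4,-11/16,-43/64 } R={ -21/32,-5/8,-1/2,0 } → -85/128
step 9: add blue to get rbrbrbrbb; options L={ -1,-3/4,-11/16,-43/64,-85/128 } R={ -21/32,-5/8,-1/2,0 } → -169/256
step 10: add red to get rbrbrbrbbr; options L={ -1,-3/4,-11/16,-43/64,-85/128 } R={ -169/256,-21/32,-5/8,-1/2,0 } → -339/512
step 11: add red to get rbrbrbrbbrr; options L={ -1,-3/4,-11/16,-43/64,-85/128 } R={ -339/512,-169/256,-21/32,-5/8,-1/2,0 } → -679/1024
step 12: add blue to get rbrbrbrbbrrb; options L={ -1,-3/4,-11/16,-43/64,-85/128,-679/1024 } R={ -339/512,-169/256,-21/32,-5/8,-1/2,0 } → -1357/2048
step 13: add red to get rbrbrbrbbrrbr; options L={ -1,-3/4,-11/16,-43/64,-85/128,-679/1024 } R={ -1357/2048,-339/512,-169/256,-21/32,-5/8,-1/2,0 } → -2715/4096
step 14: add red to get rbrbrbrbbrrbrr; options L={ -1,-3/4,-11/16,-43/64,-85/128,-679/1024 } R={ -2715/4096,-1357/2048,-339/512,-169/256,-21/32,-5/8,-1/2,0 } → -5431/8192
step 15: add red to get rbrbrbrbbrrbrrr; options L={ -1,-3/4,-11/16,-43/64,-85/128,-679/1024 } R={ -5431/8192,-2715/4096,-1357/2048,-339/512,-169/256,-21/32,-5/8,-1/2,0 } → -10863/16384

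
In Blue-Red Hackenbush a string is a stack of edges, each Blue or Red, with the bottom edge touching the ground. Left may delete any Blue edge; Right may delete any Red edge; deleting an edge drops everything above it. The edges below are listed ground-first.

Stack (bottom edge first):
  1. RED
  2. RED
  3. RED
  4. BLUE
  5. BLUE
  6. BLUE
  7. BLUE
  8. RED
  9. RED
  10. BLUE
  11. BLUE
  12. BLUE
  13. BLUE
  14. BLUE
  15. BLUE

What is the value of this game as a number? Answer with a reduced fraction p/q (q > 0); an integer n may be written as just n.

-8577/4096

edge 1 of 15 (RED): { · | 0 } = -1
edge 2 of 15 (RED): { · | -1; 0 } = -2
edge 3 of 15 (RED): { · | -2; -1; 0 } = -3
edge 4 of 15 (BLUE): { -3 | -2; -1; 0 } = -5/2
edge 5 of 15 (BLUE): { -3; -5/2 | -2; -1; 0 } = -9/4
edge 6 of 15 (BLUE): { -3; -5/2; -9/4 | -2; -1; 0 } = -17/8
edge 7 of 15 (BLUE): { -3; -5/2; -9/4; -17/8 | -2; -1; 0 } = -33/16
edge 8 of 15 (RED): { -3; -5/2; -9/4; -17/8 | -33/16; -2; -1; 0 } = -67/32
edge 9 of 15 (RED): { -3; -5/2; -9/4; -17/8 | -67/32; -33/16; -2; -1; 0 } = -135/64
edge 10 of 15 (BLUE): { -3; -5/2; -9/4; -17/8; -135/64 | -67/32; -33/16; -2; -1; 0 } = -269/128
edge 11 of 15 (BLUE): { -3; -5/2; -9/4; -17/8; -135/64; -269/128 | -67/32; -33/16; -2; -1; 0 } = -537/256
edge 12 of 15 (BLUE): { -3; -5/2; -9/4; -17/8; -135/64; -269/128; -537/256 | -67/32; -33/16; -2; -1; 0 } = -1073/512
edge 13 of 15 (BLUE): { -3; -5/2; -9/4; -17/8; -135/64; -269/128; -537/256; -1073/512 | -67/32; -33/16; -2; -1; 0 } = -2145/1024
edge 14 of 15 (BLUE): { -3; -5/2; -9/4; -17/8; -135/64; -269/128; -537/256; -1073/512; -2145/1024 | -67/32; -33/16; -2; -1; 0 } = -4289/2048
edge 15 of 15 (BLUE): { -3; -5/2; -9/4; -17/8; -135/64; -269/128; -537/256; -1073/512; -2145/1024; -4289/2048 | -67/32; -33/16; -2; -1; 0 } = -8577/4096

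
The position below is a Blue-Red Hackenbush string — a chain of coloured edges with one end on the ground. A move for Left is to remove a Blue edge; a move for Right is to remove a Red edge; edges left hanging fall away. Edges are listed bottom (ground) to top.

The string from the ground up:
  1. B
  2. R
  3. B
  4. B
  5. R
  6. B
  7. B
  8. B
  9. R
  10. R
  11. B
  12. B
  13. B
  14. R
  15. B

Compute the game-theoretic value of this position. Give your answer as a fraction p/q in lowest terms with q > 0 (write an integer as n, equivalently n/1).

14139/16384

step 1: add B to get B; options L={ 0 } R={ none } = 1
step 2: add R to get BR; options L={ 0 } R={ 1 } = 1/2
step 3: add B to get BRB; options L={ 0, 1/2 } R={ 1 } = 3/4
step 4: add B to get BRBB; options L={ 0, 1/2, 3/4 } R={ 1 } = 7/8
step 5: add R to get BRBBR; options L={ 0, 1/2, 3/4 } R={ 7/8, 1 } = 13/16
step 6: add B to get BRBBRB; options L={ 0, 1/2, 3/4, 13/16 } R={ 7/8, 1 } = 27/32
step 7: add B to get BRBBRBB; options L={ 0, 1/2, 3/4, 13/16, 27/32 } R={ 7/8, 1 } = 55/64
step 8: add B to get BRBBRBBB; options L={ 0, 1/2, 3/4, 13/16, 27/32, 55/64 } R={ 7/8, 1 } = 111/128
step 9: add R to get BRBBRBBBR; options L={ 0, 1/2, 3/4, 13/16, 27/32, 55/64 } R={ 111/128, 7/8, 1 } = 221/256
step 10: add R to get BRBBRBBBRR; options L={ 0, 1/2, 3/4, 13/16, 27/32, 55/64 } R={ 221/256, 111/128, 7/8, 1 } = 441/512
step 11: add B to get BRBBRBBBRRB; options L={ 0, 1/2, 3/4, 13/16, 27/32, 55/64, 441/512 } R={ 221/256, 111/128, 7/8, 1 } = 883/1024
step 12: add B to get BRBBRBBBRRBB; options L={ 0, 1/2, 3/4, 13/16, 27/32, 55/64, 441/512, 883/1024 } R={ 221/256, 111/128, 7/8, 1 } = 1767/2048
step 13: add B to get BRBBRBBBRRBBB; options L={ 0, 1/2, 3/4, 13/16, 27/32, 55/64, 441/512, 883/1024, 1767/2048 } R={ 221/256, 111/128, 7/8, 1 } = 3535/4096
step 14: add R to get BRBBRBBBRRBBBR; options L={ 0, 1/2, 3/4, 13/16, 27/32, 55/64, 441/512, 883/1024, 1767/2048 } R={ 3535/4096, 221/256, 111/128, 7/8, 1 } = 7069/8192
step 15: add B to get BRBBRBBBRRBBBRB; options L={ 0, 1/2, 3/4, 13/16, 27/32, 55/64, 441/512, 883/1024, 1767/2048, 7069/8192 } R={ 3535/4096, 221/256, 111/128, 7/8, 1 } = 14139/16384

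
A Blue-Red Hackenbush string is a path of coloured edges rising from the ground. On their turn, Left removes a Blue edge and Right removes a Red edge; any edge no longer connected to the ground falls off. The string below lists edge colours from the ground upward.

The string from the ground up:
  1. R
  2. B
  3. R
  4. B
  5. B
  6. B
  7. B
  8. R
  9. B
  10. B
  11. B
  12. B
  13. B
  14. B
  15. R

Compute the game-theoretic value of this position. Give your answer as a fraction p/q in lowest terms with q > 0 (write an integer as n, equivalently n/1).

-8451/16384

R: Left { — }, Right { 0 } = simplest -1
RB: Left { -1 }, Right { 0 } = simplest -1/2
RBR: Left { -1 }, Right { -1/2, 0 } = simplest -3/4
RBRB: Left { -1, -3/4 }, Right { -1/2, 0 } = simplest -5/8
RBRBB: Left { -1, -3/4, -5/8 }, Right { -1/2, 0 } = simplest -9/16
RBRBBB: Left { -1, -3/4, -5/8, -9/16 }, Right { -1/2, 0 } = simplest -17/32
RBRBBBB: Left { -1, -3/4, -5/8, -9/16, -17/32 }, Right { -1/2, 0 } = simplest -33/64
RBRBBBBR: Left { -1, -3/4, -5/8, -9/16, -17/32 }, Right { -33/64, -1/2, 0 } = simplest -67/128
RBRBBBBRB: Left { -1, -3/4, -5/8, -9/16, -17/32, -67/128 }, Right { -33/64, -1/2, 0 } = simplest -133/256
RBRBBBBRBB: Left { -1, -3/4, -5/8, -9/16, -17/32, -67/128, -133/256 }, Right { -33/64, -1/2, 0 } = simplest -265/512
RBRBBBBRBBB: Left { -1, -3/4, -5/8, -9/16, -17/32, -67/128, -133/256, -265/512 }, Right { -33/64, -1/2, 0 } = simplest -529/1024
RBRBBBBRBBBB: Left { -1, -3/4, -5/8, -9/16, -17/32, -67/128, -133/256, -265/512, -529/1024 }, Right { -33/64, -1/2, 0 } = simplest -1057/2048
RBRBBBBRBBBBB: Left { -1, -3/4, -5/8, -9/16, -17/32, -67/128, -133/256, -265/512, -529/1024, -1057/2048 }, Right { -33/64, -1/2, 0 } = simplest -2113/4096
RBRBBBBRBBBBBB: Left { -1, -3/4, -5/8, -9/16, -17/32, -67/128, -133/256, -265/512, -529/1024, -1057/2048, -2113/4096 }, Right { -33/64, -1/2, 0 } = simplest -4225/8192
RBRBBBBRBBBBBBR: Left { -1, -3/4, -5/8, -9/16, -17/32, -67/128, -133/256, -265/512, -529/1024, -1057/2048, -2113/4096 }, Right { -4225/8192, -33/64, -1/2, 0 } = simplest -8451/16384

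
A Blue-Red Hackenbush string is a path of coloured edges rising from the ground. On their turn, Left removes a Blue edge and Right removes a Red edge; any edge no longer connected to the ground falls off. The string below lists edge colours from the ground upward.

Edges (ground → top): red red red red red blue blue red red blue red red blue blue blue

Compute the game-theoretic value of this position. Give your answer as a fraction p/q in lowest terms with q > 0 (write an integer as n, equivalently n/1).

-4529/1024

G_1 [r]  L=[∅]  R=[0]  -> -1
G_2 [rr]  L=[∅]  R=[-1,0]  -> -2
G_3 [rrr]  L=[∅]  R=[-2,-1,0]  -> -3
G_4 [rrrr]  L=[∅]  R=[-3,-2,-1,0]  -> -4
G_5 [rrrrr]  L=[∅]  R=[-4,-3,-2,-1,0]  -> -5
G_6 [rrrrrb]  L=[-5]  R=[-4,-3,-2,-1,0]  -> -9/2
G_7 [rrrrrbb]  L=[-5,-9/2]  R=[-4,-3,-2,-1,0]  -> -17/4
G_8 [rrrrrbbr]  L=[-5,-9/2]  R=[-17/4,-4,-3,-2,-1,0]  -> -35/8
G_9 [rrrrrbbrr]  L=[-5,-9/2]  R=[-35/8,-17/4,-4,-3,-2,-1,0]  -> -71/16
G_10 [rrrrrbbrrb]  L=[-5,-9/2,-71/16]  R=[-35/8,-17/4,-4,-3,-2,-1,0]  -> -141/32
G_11 [rrrrrbbrrbr]  L=[-5,-9/2,-71/16]  R=[-141/32,-35/8,-17/4,-4,-3,-2,-1,0]  -> -283/64
G_12 [rrrrrbbrrbrr]  L=[-5,-9/2,-71/16]  R=[-283/64,-141/32,-35/8,-17/4,-4,-3,-2,-1,0]  -> -567/128
G_13 [rrrrrbbrrbrrb]  L=[-5,-9/2,-71/16,-567/128]  R=[-283/64,-141/32,-35/8,-17/4,-4,-3,-2,-1,0]  -> -1133/256
G_14 [rrrrrbbrrbrrbb]  L=[-5,-9/2,-71/16,-567/128,-1133/256]  R=[-283/64,-141/32,-35/8,-17/4,-4,-3,-2,-1,0]  -> -2265/512
G_15 [rrrrrbbrrbrrbbb]  L=[-5,-9/2,-71/16,-567/128,-1133/256,-2265/512]  R=[-283/64,-141/32,-35/8,-17/4,-4,-3,-2,-1,0]  -> -4529/1024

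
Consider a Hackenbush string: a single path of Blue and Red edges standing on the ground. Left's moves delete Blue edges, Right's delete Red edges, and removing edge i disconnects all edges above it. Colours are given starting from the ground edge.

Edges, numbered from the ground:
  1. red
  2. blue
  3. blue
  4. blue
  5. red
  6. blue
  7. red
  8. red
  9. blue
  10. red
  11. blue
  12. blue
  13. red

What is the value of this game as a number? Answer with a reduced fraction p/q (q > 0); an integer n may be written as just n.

Build value(s[:k]) for k = 1..13, string s = red blue blue blue red blue red red blue red blue blue red.
r: Left { (no moves) }, Right { 0 } gives simplest -1
rb: Left { -1 }, Right { 0 } gives simplest -1/2
rbb: Left { -1, -1/2 }, Right { 0 } gives simplest -1/4
rbbb: Left { -1, -1/2, -1/4 }, Right { 0 } gives simplest -1/8
rbbbr: Left { -1, -1/2, -1/4 }, Right { -1/8, 0 } gives simplest -3/16
rbbbrb: Left { -1, -1/2, -1/4, -3/16 }, Right { -1/8, 0 } gives simplest -5/32
rbbbrbr: Left { -1, -1/2, -1/4, -3/16 }, Right { -5/32, -1/8, 0 } gives simplest -11/64
rbbbrbrr: Left { -1, -1/2, -1/4, -3/16 }, Right { -11/64, -5/32, -1/8, 0 } gives simplest -23/128
rbbbrbrrb: Left { -1, -1/2, -1/4, -3/16, -23/128 }, Right { -11/64, -5/32, -1/8, 0 } gives simplest -45/256
rbbbrbrrbr: Left { -1, -1/2, -1/4, -3/16, -23/128 }, Right { -45/256, -11/64, -5/32, -1/8, 0 } gives simplest -91/512
rbbbrbrrbrb: Left { -1, -1/2, -1/4, -3/16, -23/128, -91/512 }, Right { -45/256, -11/64, -5/32, -1/8, 0 } gives simplest -181/1024
rbbbrbrrbrbb: Left { -1, -1/2, -1/4, -3/16, -23/128, -91/512, -181/1024 }, Right { -45/256, -11/64, -5/32, -1/8, 0 } gives simplest -361/2048
rbbbrbrrbrbbr: Left { -1, -1/2, -1/4, -3/16, -23/128, -91/512, -181/1024 }, Right { -361/2048, -45/256, -11/64, -5/32, -1/8, 0 } gives simplest -723/4096

-723/4096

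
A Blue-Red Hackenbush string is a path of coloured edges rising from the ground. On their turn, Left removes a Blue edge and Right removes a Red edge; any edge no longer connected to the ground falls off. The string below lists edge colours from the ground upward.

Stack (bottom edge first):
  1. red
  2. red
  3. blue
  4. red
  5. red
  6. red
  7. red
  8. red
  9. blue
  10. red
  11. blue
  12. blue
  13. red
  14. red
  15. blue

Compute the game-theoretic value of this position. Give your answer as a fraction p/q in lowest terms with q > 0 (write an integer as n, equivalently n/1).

-16205/8192

value(r) = { · | 0 } -> -1
value(rr) = { · | -1,0 } -> -2
value(rrb) = { -2 | -1,0 } -> -3/2
value(rrbr) = { -2 | -3/2,-1,0 } -> -7/4
value(rrbrr) = { -2 | -7/4,-3/2,-1,0 } -> -15/8
value(rrbrrr) = { -2 | -15/8,-7/4,-3/2,-1,0 } -> -31/16
value(rrbrrrr) = { -2 | -31/16,-15/8,-7/4,-3/2,-1,0 } -> -63/32
value(rrbrrrrr) = { -2 | -63/32,-31/16,-15/8,-7/4,-3/2,-1,0 } -> -127/64
value(rrbrrrrrb) = { -2,-127/64 | -63/32,-31/16,-15/8,-7/4,-3/2,-1,0 } -> -253/128
value(rrbrrrrrbr) = { -2,-127/64 | -253/128,-63/32,-31/16,-15/8,-7/4,-3/2,-1,0 } -> -507/256
value(rrbrrrrrbrb) = { -2,-127/64,-507/256 | -253/128,-63/32,-31/16,-15/8,-7/4,-3/2,-1,0 } -> -1013/512
value(rrbrrrrrbrbb) = { -2,-127/64,-507/256,-1013/512 | -253/128,-63/32,-31/16,-15/8,-7/4,-3/2,-1,0 } -> -2025/1024
value(rrbrrrrrbrbbr) = { -2,-127/64,-507/256,-1013/512 | -2025/1024,-253/128,-63/32,-31/16,-15/8,-7/4,-3/2,-1,0 } -> -4051/2048
value(rrbrrrrrbrbbrr) = { -2,-127/64,-507/256,-1013/512 | -4051/2048,-2025/1024,-253/128,-63/32,-31/16,-15/8,-7/4,-3/2,-1,0 } -> -8103/4096
value(rrbrrrrrbrbbrrb) = { -2,-127/64,-507/256,-1013/512,-8103/4096 | -4051/2048,-2025/1024,-253/128,-63/32,-31/16,-15/8,-7/4,-3/2,-1,0 } -> -16205/8192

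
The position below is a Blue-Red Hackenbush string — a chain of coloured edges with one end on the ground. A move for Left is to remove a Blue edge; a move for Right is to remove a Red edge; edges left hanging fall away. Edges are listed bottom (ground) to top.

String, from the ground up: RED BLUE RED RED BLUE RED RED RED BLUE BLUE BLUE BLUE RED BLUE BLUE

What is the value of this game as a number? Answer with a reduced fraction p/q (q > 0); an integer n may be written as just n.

-14089/16384

Prefix values for RED BLUE RED RED BLUE RED RED RED BLUE BLUE BLUE BLUE RED BLUE BLUE via {L|R} + simplicity:
val_1 [R]  L=[—]  R=[0]  -> -1
val_2 [RB]  L=[-1]  R=[0]  -> -1/2
val_3 [RBR]  L=[-1]  R=[-1/2; 0]  -> -3/4
val_4 [RBRR]  L=[-1]  R=[-3/4; -1/2; 0]  -> -7/8
val_5 [RBRRB]  L=[-1; -7/8]  R=[-3/4; -1/2; 0]  -> -13/16
val_6 [RBRRBR]  L=[-1; -7/8]  R=[-13/16; -3/4; -1/2; 0]  -> -27/32
val_7 [RBRRBRR]  L=[-1; -7/8]  R=[-27/32; -13/16; -3/4; -1/2; 0]  -> -55/64
val_8 [RBRRBRRR]  L=[-1; -7/8]  R=[-55/64; -27/32; -13/16; -3/4; -1/2; 0]  -> -111/128
val_9 [RBRRBRRRB]  L=[-1; -7/8; -111/128]  R=[-55/64; -27/32; -13/16; -3/4; -1/2; 0]  -> -221/256
val_10 [RBRRBRRRBB]  L=[-1; -7/8; -111/128; -221/256]  R=[-55/64; -27/32; -13/16; -3/4; -1/2; 0]  -> -441/512
val_11 [RBRRBRRRBBB]  L=[-1; -7/8; -111/128; -221/256; -441/512]  R=[-55/64; -27/32; -13/16; -3/4; -1/2; 0]  -> -881/1024
val_12 [RBRRBRRRBBBB]  L=[-1; -7/8; -111/128; -221/256; -441/512; -881/1024]  R=[-55/64; -27/32; -13/16; -3/4; -1/2; 0]  -> -1761/2048
val_13 [RBRRBRRRBBBBR]  L=[-1; -7/8; -111/128; -221/256; -441/512; -881/1024]  R=[-1761/2048; -55/64; -27/32; -13/16; -3/4; -1/2; 0]  -> -3523/4096
val_14 [RBRRBRRRBBBBRB]  L=[-1; -7/8; -111/128; -221/256; -441/512; -881/1024; -3523/4096]  R=[-1761/2048; -55/64; -27/32; -13/16; -3/4; -1/2; 0]  -> -7045/8192
val_15 [RBRRBRRRBBBBRBB]  L=[-1; -7/8; -111/128; -221/256; -441/512; -881/1024; -3523/4096; -7045/8192]  R=[-1761/2048; -55/64; -27/32; -13/16; -3/4; -1/2; 0]  -> -14089/16384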